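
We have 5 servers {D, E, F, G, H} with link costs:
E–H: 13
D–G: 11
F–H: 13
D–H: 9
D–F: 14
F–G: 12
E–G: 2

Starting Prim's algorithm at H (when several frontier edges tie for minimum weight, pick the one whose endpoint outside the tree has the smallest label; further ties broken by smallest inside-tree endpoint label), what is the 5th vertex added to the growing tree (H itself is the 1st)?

Prim's algorithm from H:
Step 1: cheapest edge leaving the tree is D–H (9); add D.
Step 2: cheapest edge leaving the tree is D–G (11); add G.
Step 3: cheapest edge leaving the tree is E–G (2); add E.
Step 4: cheapest edge leaving the tree is F–G (12); add F.
Vertex order: H, D, G, E, F. The 5th vertex is F.

F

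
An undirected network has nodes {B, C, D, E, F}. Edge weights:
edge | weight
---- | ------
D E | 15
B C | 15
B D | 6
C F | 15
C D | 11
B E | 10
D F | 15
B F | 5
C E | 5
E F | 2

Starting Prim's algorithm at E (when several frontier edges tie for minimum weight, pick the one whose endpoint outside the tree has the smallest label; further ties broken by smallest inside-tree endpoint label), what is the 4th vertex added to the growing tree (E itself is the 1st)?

Prim's algorithm from E:
Step 1: cheapest edge leaving the tree is E F (2); add F.
Step 2: cheapest edge leaving the tree is B F (5); add B.
Step 3: cheapest edge leaving the tree is C E (5); add C.
Step 4: cheapest edge leaving the tree is B D (6); add D.
Vertex order: E, F, B, C, D. The 4th vertex is C.

C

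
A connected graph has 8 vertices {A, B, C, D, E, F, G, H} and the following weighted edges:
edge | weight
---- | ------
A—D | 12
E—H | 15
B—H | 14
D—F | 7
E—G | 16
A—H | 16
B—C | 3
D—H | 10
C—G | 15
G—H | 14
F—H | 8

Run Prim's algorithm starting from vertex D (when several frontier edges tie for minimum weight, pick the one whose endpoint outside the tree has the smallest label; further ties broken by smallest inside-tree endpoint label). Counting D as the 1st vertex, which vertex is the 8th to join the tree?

Grow the tree from D using Prim:
Step 1: frontier [D—F 7, D—H 10, A—D 12] → take D—F (7); add F.
Step 2: frontier [D—H 10, A—D 12, F—H 8] → take F—H (8); add H.
Step 3: frontier [A—D 12, B—H 14, G—H 14, E—H 15, A—H 16] → take A—D (12); add A.
Step 4: frontier [B—H 14, G—H 14, E—H 15] → take B—H (14); add B.
Step 5: frontier [B—C 3, G—H 14, E—H 15] → take B—C (3); add C.
Step 6: frontier [C—G 15, G—H 14, E—H 15] → take G—H (14); add G.
Step 7: frontier [E—G 16, E—H 15] → take E—H (15); add E.
Vertex order: D, F, H, A, B, C, G, E. The 8th vertex is E.

E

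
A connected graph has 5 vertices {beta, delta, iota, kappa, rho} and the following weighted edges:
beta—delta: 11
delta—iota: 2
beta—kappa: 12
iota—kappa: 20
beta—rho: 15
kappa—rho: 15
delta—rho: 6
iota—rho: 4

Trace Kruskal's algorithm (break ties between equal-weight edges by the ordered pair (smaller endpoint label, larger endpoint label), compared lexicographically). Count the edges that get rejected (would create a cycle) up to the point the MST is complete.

1

Kruskal: consider edges lightest-first.
delta—iota (2): add. Components now {beta} {delta,iota} {kappa} {rho}
iota—rho (4): add. Components now {beta} {delta,iota,rho} {kappa}
delta—rho (6): skip — delta and rho already connected.
beta—delta (11): add. Components now {beta,delta,iota,rho} {kappa}
beta—kappa (12): add. Components now {beta,delta,iota,kappa,rho}
Edges rejected before the tree was complete: 1.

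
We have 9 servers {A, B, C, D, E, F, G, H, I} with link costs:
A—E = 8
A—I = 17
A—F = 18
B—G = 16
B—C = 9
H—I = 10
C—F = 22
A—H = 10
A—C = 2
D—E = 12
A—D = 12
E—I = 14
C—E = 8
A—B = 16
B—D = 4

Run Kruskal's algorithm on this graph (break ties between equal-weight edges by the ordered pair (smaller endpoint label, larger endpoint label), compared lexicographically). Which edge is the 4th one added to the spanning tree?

Kruskal's algorithm — process edges by increasing weight (ties by edge label):
A—C (2): add — endpoints in different components.
B—D (4): add — endpoints in different components.
A—E (8): add — endpoints in different components.
C—E (8): skip — C and E already connected.
B—C (9): add — endpoints in different components.
A—H (10): add — endpoints in different components.
H—I (10): add — endpoints in different components.
A—D (12): skip — A and D already connected.
D—E (12): skip — D and E already connected.
E—I (14): skip — E and I already connected.
A—B (16): skip — A and B already connected.
B—G (16): add — endpoints in different components.
A—I (17): skip — A and I already connected.
A—F (18): add — endpoints in different components.
The 4th edge added is B—C.

B-C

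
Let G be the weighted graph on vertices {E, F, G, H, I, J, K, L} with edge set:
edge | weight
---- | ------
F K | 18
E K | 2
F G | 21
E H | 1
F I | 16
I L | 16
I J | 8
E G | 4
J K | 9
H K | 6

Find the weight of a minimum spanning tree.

56

Prim, starting at H.
Step 1: cheapest edge leaving the tree is E H (1); add E.
Step 2: cheapest edge leaving the tree is E K (2); add K.
Step 3: cheapest edge leaving the tree is E G (4); add G.
Step 4: cheapest edge leaving the tree is J K (9); add J.
Step 5: cheapest edge leaving the tree is I J (8); add I.
Step 6: cheapest edge leaving the tree is F I (16); add F.
Step 7: cheapest edge leaving the tree is I L (16); add L.
MST edges: E H, E K, E G, J K, I J, F I, I L; total weight 1+2+4+9+8+16+16 = 56.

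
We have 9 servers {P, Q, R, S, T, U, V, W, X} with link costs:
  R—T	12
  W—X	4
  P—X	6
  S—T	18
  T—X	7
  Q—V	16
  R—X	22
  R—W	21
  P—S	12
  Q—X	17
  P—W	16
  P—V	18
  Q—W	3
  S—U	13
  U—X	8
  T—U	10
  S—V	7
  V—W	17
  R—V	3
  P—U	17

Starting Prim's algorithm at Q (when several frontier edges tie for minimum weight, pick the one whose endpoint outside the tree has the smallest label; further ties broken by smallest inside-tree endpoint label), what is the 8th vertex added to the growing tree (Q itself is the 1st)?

Prim, starting at Q.
Step 1: cheapest edge leaving the tree is Q—W (3); add W.
Step 2: cheapest edge leaving the tree is W—X (4); add X.
Step 3: cheapest edge leaving the tree is P—X (6); add P.
Step 4: cheapest edge leaving the tree is T—X (7); add T.
Step 5: cheapest edge leaving the tree is U—X (8); add U.
Step 6: cheapest edge leaving the tree is R—T (12); add R.
Step 7: cheapest edge leaving the tree is R—V (3); add V.
Step 8: cheapest edge leaving the tree is S—V (7); add S.
Vertex order: Q, W, X, P, T, U, R, V, S. The 8th vertex is V.

V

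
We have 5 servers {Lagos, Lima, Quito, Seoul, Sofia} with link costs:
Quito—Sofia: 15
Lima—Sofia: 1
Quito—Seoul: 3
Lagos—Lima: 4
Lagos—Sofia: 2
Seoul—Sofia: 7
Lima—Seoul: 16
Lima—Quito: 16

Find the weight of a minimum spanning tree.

Kruskal: consider edges lightest-first.
Lima—Sofia (1): add — endpoints in different components.
Lagos—Sofia (2): add — endpoints in different components.
Quito—Seoul (3): add — endpoints in different components.
Lagos—Lima (4): skip — Lagos and Lima already connected.
Seoul—Sofia (7): add — endpoints in different components.
MST edges: Lima—Sofia, Lagos—Sofia, Quito—Seoul, Seoul—Sofia; total weight 1+2+3+7 = 13.

13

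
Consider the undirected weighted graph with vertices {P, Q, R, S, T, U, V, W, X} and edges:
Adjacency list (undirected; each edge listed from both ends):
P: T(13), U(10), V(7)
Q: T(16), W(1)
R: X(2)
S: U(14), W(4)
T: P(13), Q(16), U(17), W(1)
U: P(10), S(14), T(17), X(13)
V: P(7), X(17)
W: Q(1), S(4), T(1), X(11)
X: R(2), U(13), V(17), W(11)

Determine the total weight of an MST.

Sort edges by weight, then run Kruskal:
Q W (1): add — endpoints in different components.
T W (1): add — endpoints in different components.
R X (2): add — endpoints in different components.
S W (4): add — endpoints in different components.
P V (7): add — endpoints in different components.
P U (10): add — endpoints in different components.
W X (11): add — endpoints in different components.
P T (13): add — endpoints in different components.
MST edges: Q W, T W, R X, S W, P V, P U, W X, P T; total weight 1+1+2+4+7+10+11+13 = 49.

49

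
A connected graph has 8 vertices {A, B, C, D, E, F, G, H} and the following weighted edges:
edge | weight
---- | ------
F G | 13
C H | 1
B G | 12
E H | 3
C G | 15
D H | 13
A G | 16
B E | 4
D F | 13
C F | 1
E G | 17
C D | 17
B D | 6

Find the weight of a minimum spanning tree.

43

Sort edges by weight, then run Kruskal:
C F (1): add — endpoints in different components.
C H (1): add — endpoints in different components.
E H (3): add — endpoints in different components.
B E (4): add — endpoints in different components.
B D (6): add — endpoints in different components.
B G (12): add — endpoints in different components.
D F (13): skip — D and F already connected.
D H (13): skip — D and H already connected.
F G (13): skip — F and G already connected.
C G (15): skip — C and G already connected.
A G (16): add — endpoints in different components.
MST edges: C F, C H, E H, B E, B D, B G, A G; total weight 1+1+3+4+6+12+16 = 43.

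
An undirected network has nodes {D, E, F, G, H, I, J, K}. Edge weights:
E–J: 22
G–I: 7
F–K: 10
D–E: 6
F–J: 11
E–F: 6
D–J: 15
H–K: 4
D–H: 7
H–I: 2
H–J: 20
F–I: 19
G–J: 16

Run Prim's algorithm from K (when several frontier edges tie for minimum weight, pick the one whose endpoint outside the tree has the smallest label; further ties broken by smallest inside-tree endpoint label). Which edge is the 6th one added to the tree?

Grow the tree from K using Prim:
Step 1: frontier [H–K 4, F–K 10] → take H–K (4); add H.
Step 2: frontier [H–I 2, D–H 7, H–J 20, F–K 10] → take H–I (2); add I.
Step 3: frontier [D–H 7, H–J 20, G–I 7, F–I 19, F–K 10] → take D–H (7); add D.
Step 4: frontier [D–E 6, D–J 15, H–J 20, G–I 7, F–I 19, F–K 10] → take D–E (6); add E.
Step 5: frontier [D–J 15, E–F 6, E–J 22, H–J 20, G–I 7, F–I 19, F–K 10] → take E–F (6); add F.
Step 6: frontier [D–J 15, E–J 22, F–J 11, H–J 20, G–I 7] → take G–I (7); add G.
Step 7: frontier [D–J 15, E–J 22, F–J 11, G–J 16, H–J 20] → take F–J (11); add J.
The 6th edge added is G–I.

G-I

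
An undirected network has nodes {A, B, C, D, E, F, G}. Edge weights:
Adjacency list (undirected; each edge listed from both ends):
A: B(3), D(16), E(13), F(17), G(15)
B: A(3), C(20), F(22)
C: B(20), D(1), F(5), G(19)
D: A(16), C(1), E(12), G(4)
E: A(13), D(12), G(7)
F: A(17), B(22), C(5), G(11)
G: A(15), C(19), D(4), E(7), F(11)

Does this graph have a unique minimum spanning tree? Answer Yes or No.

Kruskal: consider edges lightest-first.
C–D (1): add. Components now {A} {B} {C,D} {E} {F} {G}
A–B (3): add. Components now {A,B} {C,D} {E} {F} {G}
D–G (4): add. Components now {A,B} {C,D,G} {E} {F}
C–F (5): add. Components now {A,B} {C,D,F,G} {E}
E–G (7): add. Components now {A,B} {C,D,E,F,G}
F–G (11): skip — F and G already connected.
D–E (12): skip — D and E already connected.
A–E (13): add. Components now {A,B,C,D,E,F,G}
Every non-tree edge has weight strictly greater than the heaviest edge on the tree path between its endpoints, so the MST is unique.

Yes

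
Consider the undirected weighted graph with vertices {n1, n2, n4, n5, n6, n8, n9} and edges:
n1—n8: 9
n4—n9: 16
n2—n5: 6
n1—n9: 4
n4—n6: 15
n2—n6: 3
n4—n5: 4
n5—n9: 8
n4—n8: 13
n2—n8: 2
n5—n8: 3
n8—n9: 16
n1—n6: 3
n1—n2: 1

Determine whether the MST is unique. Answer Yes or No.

Sort edges by weight, then run Kruskal:
n1—n2 (1): add — endpoints in different components.
n2—n8 (2): add — endpoints in different components.
n1—n6 (3): add — endpoints in different components.
n2—n6 (3): skip — n2 and n6 already connected.
n5—n8 (3): add — endpoints in different components.
n1—n9 (4): add — endpoints in different components.
n4—n5 (4): add — endpoints in different components.
Non-tree edge n2—n6 has weight 3, equal to the heaviest edge on its tree cycle — swapping gives another MST of the same weight. Not unique.

No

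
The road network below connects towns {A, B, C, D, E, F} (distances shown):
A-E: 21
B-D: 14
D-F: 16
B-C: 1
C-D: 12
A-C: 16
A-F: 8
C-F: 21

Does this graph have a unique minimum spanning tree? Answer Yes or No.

Kruskal's algorithm — process edges by increasing weight (ties by edge label):
B-C (1): add — endpoints in different components.
A-F (8): add — endpoints in different components.
C-D (12): add — endpoints in different components.
B-D (14): skip — B and D already connected.
A-C (16): add — endpoints in different components.
D-F (16): skip — D and F already connected.
A-E (21): add — endpoints in different components.
Non-tree edge D-F has weight 16, equal to the heaviest edge on its tree cycle — swapping gives another MST of the same weight. Not unique.

No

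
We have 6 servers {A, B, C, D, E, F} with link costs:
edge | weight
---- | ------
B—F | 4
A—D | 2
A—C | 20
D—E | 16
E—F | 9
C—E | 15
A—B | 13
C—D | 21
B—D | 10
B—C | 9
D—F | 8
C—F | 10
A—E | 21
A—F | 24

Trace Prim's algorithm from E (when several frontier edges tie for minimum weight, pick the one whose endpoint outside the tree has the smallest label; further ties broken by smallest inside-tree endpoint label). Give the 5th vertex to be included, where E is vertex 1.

A

Prim's algorithm from E:
Step 1: cheapest edge leaving the tree is E—F (9); add F.
Step 2: cheapest edge leaving the tree is B—F (4); add B.
Step 3: cheapest edge leaving the tree is D—F (8); add D.
Step 4: cheapest edge leaving the tree is A—D (2); add A.
Step 5: cheapest edge leaving the tree is B—C (9); add C.
Vertex order: E, F, B, D, A, C. The 5th vertex is A.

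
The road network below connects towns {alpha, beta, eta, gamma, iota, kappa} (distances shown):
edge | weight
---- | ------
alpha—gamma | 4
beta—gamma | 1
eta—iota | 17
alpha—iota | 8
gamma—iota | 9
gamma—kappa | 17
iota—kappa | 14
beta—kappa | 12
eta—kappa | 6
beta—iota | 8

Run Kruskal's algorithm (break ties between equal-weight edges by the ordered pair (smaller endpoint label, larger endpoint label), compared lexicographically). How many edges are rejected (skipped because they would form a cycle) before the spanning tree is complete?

2

Kruskal's algorithm — process edges by increasing weight (ties by edge label):
beta—gamma (1): add. Components now {beta,gamma} {alpha} {kappa} {eta} {iota}
alpha—gamma (4): add. Components now {alpha,beta,gamma} {kappa} {eta} {iota}
eta—kappa (6): add. Components now {alpha,beta,gamma} {eta,kappa} {iota}
alpha—iota (8): add. Components now {alpha,beta,gamma,iota} {eta,kappa}
beta—iota (8): skip — beta and iota already connected.
gamma—iota (9): skip — gamma and iota already connected.
beta—kappa (12): add. Components now {alpha,beta,eta,gamma,iota,kappa}
Edges rejected before the tree was complete: 2.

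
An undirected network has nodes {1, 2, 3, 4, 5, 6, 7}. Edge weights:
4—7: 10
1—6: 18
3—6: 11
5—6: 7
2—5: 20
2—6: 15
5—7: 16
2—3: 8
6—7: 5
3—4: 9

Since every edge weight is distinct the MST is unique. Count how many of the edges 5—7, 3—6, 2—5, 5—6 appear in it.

1

Kruskal's algorithm — process edges by increasing weight (ties by edge label):
6—7 (5): add — endpoints in different components.
5—6 (7): add — endpoints in different components.
2—3 (8): add — endpoints in different components.
3—4 (9): add — endpoints in different components.
4—7 (10): add — endpoints in different components.
3—6 (11): skip — 3 and 6 already connected.
2—6 (15): skip — 2 and 6 already connected.
5—7 (16): skip — 5 and 7 already connected.
1—6 (18): add — endpoints in different components.
MST edge set: {6—7, 5—6, 2—3, 3—4, 4—7, 1—6}.
Of the listed edges, {5—6} are in the MST → 1.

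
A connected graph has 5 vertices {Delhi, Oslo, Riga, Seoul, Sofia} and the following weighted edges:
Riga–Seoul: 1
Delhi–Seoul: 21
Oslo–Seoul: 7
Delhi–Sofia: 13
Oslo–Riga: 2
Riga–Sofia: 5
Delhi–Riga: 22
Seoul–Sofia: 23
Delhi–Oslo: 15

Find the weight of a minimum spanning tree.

Grow the tree from Riga using Prim:
Step 1: cheapest edge leaving the tree is Riga–Seoul (1); add Seoul.
Step 2: cheapest edge leaving the tree is Oslo–Riga (2); add Oslo.
Step 3: cheapest edge leaving the tree is Riga–Sofia (5); add Sofia.
Step 4: cheapest edge leaving the tree is Delhi–Sofia (13); add Delhi.
MST edges: Riga–Seoul, Oslo–Riga, Riga–Sofia, Delhi–Sofia; total weight 1+2+5+13 = 21.

21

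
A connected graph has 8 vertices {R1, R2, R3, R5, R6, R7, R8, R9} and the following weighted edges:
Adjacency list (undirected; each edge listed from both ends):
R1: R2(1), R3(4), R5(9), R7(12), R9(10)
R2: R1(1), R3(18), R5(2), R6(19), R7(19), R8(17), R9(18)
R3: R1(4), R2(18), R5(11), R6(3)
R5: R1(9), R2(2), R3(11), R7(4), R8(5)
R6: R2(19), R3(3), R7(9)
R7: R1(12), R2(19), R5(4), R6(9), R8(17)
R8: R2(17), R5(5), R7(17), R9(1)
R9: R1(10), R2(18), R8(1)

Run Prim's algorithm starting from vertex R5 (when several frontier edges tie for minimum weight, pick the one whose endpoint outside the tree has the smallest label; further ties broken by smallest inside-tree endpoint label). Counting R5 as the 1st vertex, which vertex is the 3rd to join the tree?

R1

Prim, starting at R5.
Step 1: cheapest edge leaving the tree is R2—R5 (2); add R2.
Step 2: cheapest edge leaving the tree is R1—R2 (1); add R1.
Step 3: cheapest edge leaving the tree is R1—R3 (4); add R3.
Step 4: cheapest edge leaving the tree is R3—R6 (3); add R6.
Step 5: cheapest edge leaving the tree is R5—R7 (4); add R7.
Step 6: cheapest edge leaving the tree is R5—R8 (5); add R8.
Step 7: cheapest edge leaving the tree is R8—R9 (1); add R9.
Vertex order: R5, R2, R1, R3, R6, R7, R8, R9. The 3rd vertex is R1.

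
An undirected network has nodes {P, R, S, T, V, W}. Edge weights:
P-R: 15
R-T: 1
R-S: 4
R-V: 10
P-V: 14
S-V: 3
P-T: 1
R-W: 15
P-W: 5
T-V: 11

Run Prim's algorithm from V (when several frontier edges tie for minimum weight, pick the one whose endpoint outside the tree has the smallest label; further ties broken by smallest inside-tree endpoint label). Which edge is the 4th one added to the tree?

P-T

Grow the tree from V using Prim:
Step 1: frontier [S-V 3, R-V 10, T-V 11, P-V 14] → take S-V (3); add S.
Step 2: frontier [R-S 4, R-V 10, T-V 11, P-V 14] → take R-S (4); add R.
Step 3: frontier [R-T 1, P-R 15, R-W 15, T-V 11, P-V 14] → take R-T (1); add T.
Step 4: frontier [P-R 15, R-W 15, P-T 1, P-V 14] → take P-T (1); add P.
Step 5: frontier [P-W 5, R-W 15] → take P-W (5); add W.
The 4th edge added is P-T.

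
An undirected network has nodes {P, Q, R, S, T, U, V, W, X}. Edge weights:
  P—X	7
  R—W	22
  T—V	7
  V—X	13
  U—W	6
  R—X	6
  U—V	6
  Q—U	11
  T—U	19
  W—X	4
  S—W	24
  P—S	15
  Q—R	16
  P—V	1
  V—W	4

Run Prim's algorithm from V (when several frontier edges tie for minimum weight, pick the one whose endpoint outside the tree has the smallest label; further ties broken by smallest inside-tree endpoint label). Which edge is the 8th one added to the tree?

Prim, starting at V.
Step 1: cheapest edge leaving the tree is P—V (1); add P.
Step 2: cheapest edge leaving the tree is V—W (4); add W.
Step 3: cheapest edge leaving the tree is W—X (4); add X.
Step 4: cheapest edge leaving the tree is R—X (6); add R.
Step 5: cheapest edge leaving the tree is U—V (6); add U.
Step 6: cheapest edge leaving the tree is T—V (7); add T.
Step 7: cheapest edge leaving the tree is Q—U (11); add Q.
Step 8: cheapest edge leaving the tree is P—S (15); add S.
The 8th edge added is P—S.

P-S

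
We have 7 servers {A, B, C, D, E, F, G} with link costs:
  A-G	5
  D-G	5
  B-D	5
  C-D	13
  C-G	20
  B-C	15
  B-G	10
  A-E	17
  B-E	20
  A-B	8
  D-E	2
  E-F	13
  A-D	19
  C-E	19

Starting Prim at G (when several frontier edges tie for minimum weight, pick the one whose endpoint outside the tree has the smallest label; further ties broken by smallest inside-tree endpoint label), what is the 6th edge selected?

E-F

Prim, starting at G.
Step 1: cheapest edge leaving the tree is A-G (5); add A.
Step 2: cheapest edge leaving the tree is D-G (5); add D.
Step 3: cheapest edge leaving the tree is D-E (2); add E.
Step 4: cheapest edge leaving the tree is B-D (5); add B.
Step 5: cheapest edge leaving the tree is C-D (13); add C.
Step 6: cheapest edge leaving the tree is E-F (13); add F.
The 6th edge added is E-F.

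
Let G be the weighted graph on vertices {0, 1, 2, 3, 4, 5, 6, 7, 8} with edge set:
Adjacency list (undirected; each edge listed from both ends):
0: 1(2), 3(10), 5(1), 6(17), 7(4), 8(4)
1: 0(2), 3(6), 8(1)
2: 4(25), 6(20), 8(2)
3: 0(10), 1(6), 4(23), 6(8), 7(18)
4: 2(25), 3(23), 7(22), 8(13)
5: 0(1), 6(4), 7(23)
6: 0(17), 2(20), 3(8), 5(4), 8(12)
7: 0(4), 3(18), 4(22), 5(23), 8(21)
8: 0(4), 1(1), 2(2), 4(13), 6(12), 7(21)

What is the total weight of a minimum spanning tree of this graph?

Kruskal: consider edges lightest-first.
0–5 (1): add — endpoints in different components.
1–8 (1): add — endpoints in different components.
0–1 (2): add — endpoints in different components.
2–8 (2): add — endpoints in different components.
0–7 (4): add — endpoints in different components.
0–8 (4): skip — 0 and 8 already connected.
5–6 (4): add — endpoints in different components.
1–3 (6): add — endpoints in different components.
3–6 (8): skip — 3 and 6 already connected.
0–3 (10): skip — 0 and 3 already connected.
6–8 (12): skip — 6 and 8 already connected.
4–8 (13): add — endpoints in different components.
MST edges: 0–5, 1–8, 0–1, 2–8, 0–7, 5–6, 1–3, 4–8; total weight 1+1+2+2+4+4+6+13 = 33.

33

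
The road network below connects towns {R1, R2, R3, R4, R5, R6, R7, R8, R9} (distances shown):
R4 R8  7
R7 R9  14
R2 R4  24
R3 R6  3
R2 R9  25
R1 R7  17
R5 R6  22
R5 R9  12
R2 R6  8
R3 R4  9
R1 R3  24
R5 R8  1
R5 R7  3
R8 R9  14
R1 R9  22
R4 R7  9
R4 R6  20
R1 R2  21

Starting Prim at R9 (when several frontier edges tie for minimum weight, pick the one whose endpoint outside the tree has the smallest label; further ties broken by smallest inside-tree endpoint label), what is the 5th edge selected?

R3-R4

Prim, starting at R9.
Step 1: cheapest edge leaving the tree is R5 R9 (12); add R5.
Step 2: cheapest edge leaving the tree is R5 R8 (1); add R8.
Step 3: cheapest edge leaving the tree is R5 R7 (3); add R7.
Step 4: cheapest edge leaving the tree is R4 R8 (7); add R4.
Step 5: cheapest edge leaving the tree is R3 R4 (9); add R3.
Step 6: cheapest edge leaving the tree is R3 R6 (3); add R6.
Step 7: cheapest edge leaving the tree is R2 R6 (8); add R2.
Step 8: cheapest edge leaving the tree is R1 R7 (17); add R1.
The 5th edge added is R3 R4.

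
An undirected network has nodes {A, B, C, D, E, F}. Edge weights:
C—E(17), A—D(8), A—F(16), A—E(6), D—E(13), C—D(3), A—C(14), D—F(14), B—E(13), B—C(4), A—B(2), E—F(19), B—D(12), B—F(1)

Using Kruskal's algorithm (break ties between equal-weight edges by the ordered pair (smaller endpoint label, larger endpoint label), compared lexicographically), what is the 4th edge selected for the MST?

B-C

Kruskal: consider edges lightest-first.
B—F (1): add. Components now {A} {B,F} {C} {D} {E}
A—B (2): add. Components now {A,B,F} {C} {D} {E}
C—D (3): add. Components now {A,B,F} {C,D} {E}
B—C (4): add. Components now {A,B,C,D,F} {E}
A—E (6): add. Components now {A,B,C,D,E,F}
The 4th edge added is B—C.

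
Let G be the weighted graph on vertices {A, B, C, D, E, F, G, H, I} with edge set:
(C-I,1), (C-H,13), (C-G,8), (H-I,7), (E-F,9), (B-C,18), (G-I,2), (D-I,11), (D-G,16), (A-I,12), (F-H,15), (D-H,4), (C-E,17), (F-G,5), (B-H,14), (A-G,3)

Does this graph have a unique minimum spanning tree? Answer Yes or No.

Sort edges by weight, then run Kruskal:
C-I (1): add — endpoints in different components.
G-I (2): add — endpoints in different components.
A-G (3): add — endpoints in different components.
D-H (4): add — endpoints in different components.
F-G (5): add — endpoints in different components.
H-I (7): add — endpoints in different components.
C-G (8): skip — C and G already connected.
E-F (9): add — endpoints in different components.
D-I (11): skip — D and I already connected.
A-I (12): skip — A and I already connected.
C-H (13): skip — C and H already connected.
B-H (14): add — endpoints in different components.
Every non-tree edge has weight strictly greater than the heaviest edge on the tree path between its endpoints, so the MST is unique.

Yes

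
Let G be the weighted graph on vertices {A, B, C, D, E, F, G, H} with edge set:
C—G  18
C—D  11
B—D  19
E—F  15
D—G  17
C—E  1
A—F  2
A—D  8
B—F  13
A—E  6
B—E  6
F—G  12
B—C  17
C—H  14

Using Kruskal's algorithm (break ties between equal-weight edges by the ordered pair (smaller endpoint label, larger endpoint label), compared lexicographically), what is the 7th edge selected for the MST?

Sort edges by weight, then run Kruskal:
C—E (1): add — endpoints in different components.
A—F (2): add — endpoints in different components.
A—E (6): add — endpoints in different components.
B—E (6): add — endpoints in different components.
A—D (8): add — endpoints in different components.
C—D (11): skip — C and D already connected.
F—G (12): add — endpoints in different components.
B—F (13): skip — B and F already connected.
C—H (14): add — endpoints in different components.
The 7th edge added is C—H.

C-H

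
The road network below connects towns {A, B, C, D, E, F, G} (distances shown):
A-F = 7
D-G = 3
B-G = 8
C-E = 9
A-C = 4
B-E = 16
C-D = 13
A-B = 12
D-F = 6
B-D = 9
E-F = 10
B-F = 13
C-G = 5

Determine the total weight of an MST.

Grow the tree from A using Prim:
Step 1: cheapest edge leaving the tree is A-C (4); add C.
Step 2: cheapest edge leaving the tree is C-G (5); add G.
Step 3: cheapest edge leaving the tree is D-G (3); add D.
Step 4: cheapest edge leaving the tree is D-F (6); add F.
Step 5: cheapest edge leaving the tree is B-G (8); add B.
Step 6: cheapest edge leaving the tree is C-E (9); add E.
MST edges: A-C, C-G, D-G, D-F, B-G, C-E; total weight 4+5+3+6+8+9 = 35.

35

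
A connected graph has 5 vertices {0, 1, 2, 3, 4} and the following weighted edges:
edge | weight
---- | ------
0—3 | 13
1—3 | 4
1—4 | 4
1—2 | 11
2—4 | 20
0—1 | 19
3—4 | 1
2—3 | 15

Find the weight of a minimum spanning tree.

Grow the tree from 0 using Prim:
Step 1: cheapest edge leaving the tree is 0—3 (13); add 3.
Step 2: cheapest edge leaving the tree is 3—4 (1); add 4.
Step 3: cheapest edge leaving the tree is 1—3 (4); add 1.
Step 4: cheapest edge leaving the tree is 1—2 (11); add 2.
MST edges: 0—3, 3—4, 1—3, 1—2; total weight 13+1+4+11 = 29.

29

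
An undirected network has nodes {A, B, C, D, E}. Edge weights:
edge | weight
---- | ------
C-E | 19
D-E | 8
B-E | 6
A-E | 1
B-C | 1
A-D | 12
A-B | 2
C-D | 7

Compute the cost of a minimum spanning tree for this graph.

Kruskal's algorithm — process edges by increasing weight (ties by edge label):
A-E (1): add — endpoints in different components.
B-C (1): add — endpoints in different components.
A-B (2): add — endpoints in different components.
B-E (6): skip — B and E already connected.
C-D (7): add — endpoints in different components.
MST edges: A-E, B-C, A-B, C-D; total weight 1+1+2+7 = 11.

11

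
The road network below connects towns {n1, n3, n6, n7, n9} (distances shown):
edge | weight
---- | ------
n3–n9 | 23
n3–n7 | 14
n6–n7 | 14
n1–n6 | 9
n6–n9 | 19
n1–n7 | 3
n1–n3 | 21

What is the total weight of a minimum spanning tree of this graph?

Kruskal: consider edges lightest-first.
n1–n7 (3): add — endpoints in different components.
n1–n6 (9): add — endpoints in different components.
n3–n7 (14): add — endpoints in different components.
n6–n7 (14): skip — n6 and n7 already connected.
n6–n9 (19): add — endpoints in different components.
MST edges: n1–n7, n1–n6, n3–n7, n6–n9; total weight 3+9+14+19 = 45.

45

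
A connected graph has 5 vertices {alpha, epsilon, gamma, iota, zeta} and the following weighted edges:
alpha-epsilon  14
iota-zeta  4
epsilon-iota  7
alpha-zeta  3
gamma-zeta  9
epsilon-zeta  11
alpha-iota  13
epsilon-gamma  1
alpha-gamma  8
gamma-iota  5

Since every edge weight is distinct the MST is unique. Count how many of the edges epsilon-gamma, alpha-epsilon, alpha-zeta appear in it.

2

Kruskal: consider edges lightest-first.
epsilon-gamma (1): add — endpoints in different components.
alpha-zeta (3): add — endpoints in different components.
iota-zeta (4): add — endpoints in different components.
gamma-iota (5): add — endpoints in different components.
MST edge set: {epsilon-gamma, alpha-zeta, iota-zeta, gamma-iota}.
Of the listed edges, {epsilon-gamma, alpha-zeta} are in the MST → 2.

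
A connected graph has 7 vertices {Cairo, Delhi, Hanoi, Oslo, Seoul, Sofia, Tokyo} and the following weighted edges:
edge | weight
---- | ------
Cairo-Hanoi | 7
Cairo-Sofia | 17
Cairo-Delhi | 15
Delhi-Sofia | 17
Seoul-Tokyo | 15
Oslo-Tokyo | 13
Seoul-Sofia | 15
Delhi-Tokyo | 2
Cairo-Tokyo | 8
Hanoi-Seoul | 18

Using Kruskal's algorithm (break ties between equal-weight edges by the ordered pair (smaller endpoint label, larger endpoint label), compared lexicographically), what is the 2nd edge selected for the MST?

Kruskal: consider edges lightest-first.
Delhi-Tokyo (2): add — endpoints in different components.
Cairo-Hanoi (7): add — endpoints in different components.
Cairo-Tokyo (8): add — endpoints in different components.
Oslo-Tokyo (13): add — endpoints in different components.
Cairo-Delhi (15): skip — Cairo and Delhi already connected.
Seoul-Sofia (15): add — endpoints in different components.
Seoul-Tokyo (15): add — endpoints in different components.
The 2nd edge added is Cairo-Hanoi.

Cairo-Hanoi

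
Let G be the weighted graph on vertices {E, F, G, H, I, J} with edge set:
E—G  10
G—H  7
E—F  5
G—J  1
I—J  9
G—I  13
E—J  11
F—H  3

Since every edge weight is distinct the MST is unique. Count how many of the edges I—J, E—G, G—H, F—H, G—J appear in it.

Sort edges by weight, then run Kruskal:
G—J (1): add. Components now {E} {F} {G,J} {H} {I}
F—H (3): add. Components now {E} {F,H} {G,J} {I}
E—F (5): add. Components now {E,F,H} {G,J} {I}
G—H (7): add. Components now {E,F,G,H,J} {I}
I—J (9): add. Components now {E,F,G,H,I,J}
MST edge set: {G—J, F—H, E—F, G—H, I—J}.
Of the listed edges, {I—J, G—H, F—H, G—J} are in the MST → 4.

4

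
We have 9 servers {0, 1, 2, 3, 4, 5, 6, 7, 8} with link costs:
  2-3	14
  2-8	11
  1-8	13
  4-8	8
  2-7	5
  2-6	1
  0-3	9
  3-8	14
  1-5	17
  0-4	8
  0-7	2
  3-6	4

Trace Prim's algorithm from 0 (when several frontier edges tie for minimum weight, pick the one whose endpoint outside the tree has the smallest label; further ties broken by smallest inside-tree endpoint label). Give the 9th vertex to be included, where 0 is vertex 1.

Prim's algorithm from 0:
Step 1: frontier [0-7 2, 0-4 8, 0-3 9] → take 0-7 (2); add 7.
Step 2: frontier [0-4 8, 0-3 9, 2-7 5] → take 2-7 (5); add 2.
Step 3: frontier [0-4 8, 0-3 9, 2-6 1, 2-8 11, 2-3 14] → take 2-6 (1); add 6.
Step 4: frontier [0-4 8, 0-3 9, 2-8 11, 2-3 14, 3-6 4] → take 3-6 (4); add 3.
Step 5: frontier [0-4 8, 2-8 11, 3-8 14] → take 0-4 (8); add 4.
Step 6: frontier [2-8 11, 3-8 14, 4-8 8] → take 4-8 (8); add 8.
Step 7: frontier [1-8 13] → take 1-8 (13); add 1.
Step 8: frontier [1-5 17] → take 1-5 (17); add 5.
Vertex order: 0, 7, 2, 6, 3, 4, 8, 1, 5. The 9th vertex is 5.

5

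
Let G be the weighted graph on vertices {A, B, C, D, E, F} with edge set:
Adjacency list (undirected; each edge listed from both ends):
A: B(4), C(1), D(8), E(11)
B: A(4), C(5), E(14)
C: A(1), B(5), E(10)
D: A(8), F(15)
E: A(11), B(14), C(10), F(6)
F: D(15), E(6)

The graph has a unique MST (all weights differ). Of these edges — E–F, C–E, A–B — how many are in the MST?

3

Sort edges by weight, then run Kruskal:
A–C (1): add — endpoints in different components.
A–B (4): add — endpoints in different components.
B–C (5): skip — B and C already connected.
E–F (6): add — endpoints in different components.
A–D (8): add — endpoints in different components.
C–E (10): add — endpoints in different components.
MST edge set: {A–C, A–B, E–F, A–D, C–E}.
Of the listed edges, {E–F, C–E, A–B} are in the MST → 3.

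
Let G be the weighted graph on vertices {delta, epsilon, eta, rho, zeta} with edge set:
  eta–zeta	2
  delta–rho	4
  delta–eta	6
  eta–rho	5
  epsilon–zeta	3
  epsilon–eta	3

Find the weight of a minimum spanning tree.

14

Grow the tree from delta using Prim:
Step 1: cheapest edge leaving the tree is delta–rho (4); add rho.
Step 2: cheapest edge leaving the tree is eta–rho (5); add eta.
Step 3: cheapest edge leaving the tree is eta–zeta (2); add zeta.
Step 4: cheapest edge leaving the tree is epsilon–eta (3); add epsilon.
MST edges: delta–rho, eta–rho, eta–zeta, epsilon–eta; total weight 4+5+2+3 = 14.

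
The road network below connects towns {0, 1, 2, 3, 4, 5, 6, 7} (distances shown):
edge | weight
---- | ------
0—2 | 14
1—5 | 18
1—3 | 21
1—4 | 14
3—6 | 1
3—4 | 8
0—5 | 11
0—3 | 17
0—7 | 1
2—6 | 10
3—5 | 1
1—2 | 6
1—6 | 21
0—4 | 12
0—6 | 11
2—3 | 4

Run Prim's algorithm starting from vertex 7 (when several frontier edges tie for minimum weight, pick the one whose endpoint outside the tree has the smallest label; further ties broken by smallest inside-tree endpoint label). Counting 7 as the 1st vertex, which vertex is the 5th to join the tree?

6

Grow the tree from 7 using Prim:
Step 1: cheapest edge leaving the tree is 0—7 (1); add 0.
Step 2: cheapest edge leaving the tree is 0—5 (11); add 5.
Step 3: cheapest edge leaving the tree is 3—5 (1); add 3.
Step 4: cheapest edge leaving the tree is 3—6 (1); add 6.
Step 5: cheapest edge leaving the tree is 2—3 (4); add 2.
Step 6: cheapest edge leaving the tree is 1—2 (6); add 1.
Step 7: cheapest edge leaving the tree is 3—4 (8); add 4.
Vertex order: 7, 0, 5, 3, 6, 2, 1, 4. The 5th vertex is 6.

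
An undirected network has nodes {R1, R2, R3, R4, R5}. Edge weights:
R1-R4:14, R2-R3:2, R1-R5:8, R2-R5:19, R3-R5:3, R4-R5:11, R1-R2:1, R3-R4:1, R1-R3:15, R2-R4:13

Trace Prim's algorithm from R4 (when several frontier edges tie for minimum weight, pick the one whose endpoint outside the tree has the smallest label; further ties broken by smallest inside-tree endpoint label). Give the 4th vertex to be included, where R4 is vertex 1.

R1

Grow the tree from R4 using Prim:
Step 1: frontier [R3-R4 1, R4-R5 11, R2-R4 13, R1-R4 14] → take R3-R4 (1); add R3.
Step 2: frontier [R2-R3 2, R3-R5 3, R1-R3 15, R4-R5 11, R2-R4 13, R1-R4 14] → take R2-R3 (2); add R2.
Step 3: frontier [R1-R2 1, R2-R5 19, R3-R5 3, R1-R3 15, R4-R5 11, R1-R4 14] → take R1-R2 (1); add R1.
Step 4: frontier [R1-R5 8, R2-R5 19, R3-R5 3, R4-R5 11] → take R3-R5 (3); add R5.
Vertex order: R4, R3, R2, R1, R5. The 4th vertex is R1.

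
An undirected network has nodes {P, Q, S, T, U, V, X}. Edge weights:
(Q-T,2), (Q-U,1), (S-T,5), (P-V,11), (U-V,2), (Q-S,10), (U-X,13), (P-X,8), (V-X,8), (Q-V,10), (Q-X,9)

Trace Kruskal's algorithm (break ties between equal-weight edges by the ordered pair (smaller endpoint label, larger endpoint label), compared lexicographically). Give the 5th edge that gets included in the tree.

P-X

Kruskal's algorithm — process edges by increasing weight (ties by edge label):
Q-U (1): add. Components now {P} {T} {X} {V} {Q,U} {S}
Q-T (2): add. Components now {P} {Q,T,U} {X} {V} {S}
U-V (2): add. Components now {P} {Q,T,U,V} {X} {S}
S-T (5): add. Components now {P} {Q,S,T,U,V} {X}
P-X (8): add. Components now {P,X} {Q,S,T,U,V}
V-X (8): add. Components now {P,Q,S,T,U,V,X}
The 5th edge added is P-X.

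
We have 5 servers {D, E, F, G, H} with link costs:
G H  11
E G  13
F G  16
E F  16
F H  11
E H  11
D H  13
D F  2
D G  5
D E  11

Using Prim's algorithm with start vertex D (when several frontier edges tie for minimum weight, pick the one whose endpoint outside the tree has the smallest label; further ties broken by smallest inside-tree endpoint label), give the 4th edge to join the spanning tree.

E-H

Grow the tree from D using Prim:
Step 1: cheapest edge leaving the tree is D F (2); add F.
Step 2: cheapest edge leaving the tree is D G (5); add G.
Step 3: cheapest edge leaving the tree is D E (11); add E.
Step 4: cheapest edge leaving the tree is E H (11); add H.
The 4th edge added is E H.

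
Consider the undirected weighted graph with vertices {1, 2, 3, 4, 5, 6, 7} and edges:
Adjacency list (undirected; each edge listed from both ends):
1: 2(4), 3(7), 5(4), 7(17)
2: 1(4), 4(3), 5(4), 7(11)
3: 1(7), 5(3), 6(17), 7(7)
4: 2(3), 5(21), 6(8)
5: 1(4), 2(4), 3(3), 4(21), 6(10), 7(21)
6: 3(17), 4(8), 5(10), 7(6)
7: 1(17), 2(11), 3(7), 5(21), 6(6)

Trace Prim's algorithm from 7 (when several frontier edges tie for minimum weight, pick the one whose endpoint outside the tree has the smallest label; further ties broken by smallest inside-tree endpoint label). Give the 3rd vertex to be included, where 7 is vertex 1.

3

Prim's algorithm from 7:
Step 1: cheapest edge leaving the tree is 6-7 (6); add 6.
Step 2: cheapest edge leaving the tree is 3-7 (7); add 3.
Step 3: cheapest edge leaving the tree is 3-5 (3); add 5.
Step 4: cheapest edge leaving the tree is 1-5 (4); add 1.
Step 5: cheapest edge leaving the tree is 1-2 (4); add 2.
Step 6: cheapest edge leaving the tree is 2-4 (3); add 4.
Vertex order: 7, 6, 3, 5, 1, 2, 4. The 3rd vertex is 3.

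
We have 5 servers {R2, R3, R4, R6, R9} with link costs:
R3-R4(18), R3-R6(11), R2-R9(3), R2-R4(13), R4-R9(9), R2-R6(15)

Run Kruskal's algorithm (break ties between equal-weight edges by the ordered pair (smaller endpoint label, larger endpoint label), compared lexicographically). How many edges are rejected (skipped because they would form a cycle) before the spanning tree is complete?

Kruskal: consider edges lightest-first.
R2-R9 (3): add — endpoints in different components.
R4-R9 (9): add — endpoints in different components.
R3-R6 (11): add — endpoints in different components.
R2-R4 (13): skip — R2 and R4 already connected.
R2-R6 (15): add — endpoints in different components.
Edges rejected before the tree was complete: 1.

1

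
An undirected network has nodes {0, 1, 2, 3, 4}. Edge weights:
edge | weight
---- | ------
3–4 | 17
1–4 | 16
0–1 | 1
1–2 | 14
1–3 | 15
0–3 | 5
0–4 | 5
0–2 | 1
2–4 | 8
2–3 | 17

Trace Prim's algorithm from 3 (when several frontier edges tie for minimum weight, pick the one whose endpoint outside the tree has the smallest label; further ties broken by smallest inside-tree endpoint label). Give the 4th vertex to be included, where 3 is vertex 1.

Prim's algorithm from 3:
Step 1: frontier [0–3 5, 1–3 15, 2–3 17, 3–4 17] → take 0–3 (5); add 0.
Step 2: frontier [0–1 1, 0–2 1, 0–4 5, 1–3 15, 2–3 17, 3–4 17] → take 0–1 (1); add 1.
Step 3: frontier [0–2 1, 0–4 5, 1–2 14, 1–4 16, 2–3 17, 3–4 17] → take 0–2 (1); add 2.
Step 4: frontier [0–4 5, 1–4 16, 2–4 8, 3–4 17] → take 0–4 (5); add 4.
Vertex order: 3, 0, 1, 2, 4. The 4th vertex is 2.

2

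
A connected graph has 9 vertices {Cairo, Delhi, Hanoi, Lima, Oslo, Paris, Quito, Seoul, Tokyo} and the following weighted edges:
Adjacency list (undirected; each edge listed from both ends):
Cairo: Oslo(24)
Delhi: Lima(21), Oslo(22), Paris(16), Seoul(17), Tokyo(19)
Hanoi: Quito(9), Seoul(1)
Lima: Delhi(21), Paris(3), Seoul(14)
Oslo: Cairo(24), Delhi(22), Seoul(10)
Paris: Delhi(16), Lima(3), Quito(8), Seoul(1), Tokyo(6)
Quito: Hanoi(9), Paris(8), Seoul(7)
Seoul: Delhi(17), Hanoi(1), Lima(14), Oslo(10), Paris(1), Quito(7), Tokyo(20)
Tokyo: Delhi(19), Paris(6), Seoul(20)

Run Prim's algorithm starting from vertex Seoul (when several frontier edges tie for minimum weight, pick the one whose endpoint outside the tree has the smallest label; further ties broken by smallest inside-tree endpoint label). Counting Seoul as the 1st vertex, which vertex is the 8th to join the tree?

Grow the tree from Seoul using Prim:
Step 1: cheapest edge leaving the tree is Hanoi–Seoul (1); add Hanoi.
Step 2: cheapest edge leaving the tree is Paris–Seoul (1); add Paris.
Step 3: cheapest edge leaving the tree is Lima–Paris (3); add Lima.
Step 4: cheapest edge leaving the tree is Paris–Tokyo (6); add Tokyo.
Step 5: cheapest edge leaving the tree is Quito–Seoul (7); add Quito.
Step 6: cheapest edge leaving the tree is Oslo–Seoul (10); add Oslo.
Step 7: cheapest edge leaving the tree is Delhi–Paris (16); add Delhi.
Step 8: cheapest edge leaving the tree is Cairo–Oslo (24); add Cairo.
Vertex order: Seoul, Hanoi, Paris, Lima, Tokyo, Quito, Oslo, Delhi, Cairo. The 8th vertex is Delhi.

Delhi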